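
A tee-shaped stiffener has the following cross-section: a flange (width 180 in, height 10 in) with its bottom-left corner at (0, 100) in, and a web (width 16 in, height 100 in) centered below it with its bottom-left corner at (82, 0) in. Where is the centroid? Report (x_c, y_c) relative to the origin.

x_c = 90.00 in, y_c = 79.12 in

web: A = 16 × 100 = 1600.00, centroid at (90.00, 50.00).
flange: A = 180 × 10 = 1800.00, centroid at (90.00, 105.00).
ΣA = 3400.00 in², ΣAx_c = 306000.00 in³, ΣAy_c = 269000.00 in³.
x_c = 306000.00/3400.00 = 90.00 in; y_c = 269000.00/3400.00 = 79.12 in.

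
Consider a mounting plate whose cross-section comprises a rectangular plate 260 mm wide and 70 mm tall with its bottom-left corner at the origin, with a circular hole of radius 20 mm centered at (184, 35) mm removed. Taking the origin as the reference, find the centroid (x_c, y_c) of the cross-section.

x_c = 125.99 mm, y_c = 35.00 mm

plate: A = 260 × 70 = 18200.00, centroid at (130.00, 35.00).
hole: A = −π·20² = -1256.64, centroid at (184.00, 35.00).
ΣA = 16943.36 mm², ΣAx_c = 2134778.78 mm³, ΣAy_c = 593017.70 mm³.
x_c = 2134778.78/16943.36 = 125.99 mm; y_c = 593017.70/16943.36 = 35.00 mm.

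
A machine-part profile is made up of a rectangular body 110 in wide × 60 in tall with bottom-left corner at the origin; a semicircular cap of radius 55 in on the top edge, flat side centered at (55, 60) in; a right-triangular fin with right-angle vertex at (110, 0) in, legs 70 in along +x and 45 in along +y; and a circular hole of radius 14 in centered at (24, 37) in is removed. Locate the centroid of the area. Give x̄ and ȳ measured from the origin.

x̄ = 66.57 in, ȳ = 48.32 in

Part | A | x̄ᵢ | ȳᵢ | A·x̄ᵢ | A·ȳᵢ
rectangular body | 6600.00 | 55.00 | 30.00 | 363000.00 | 198000.00
semicircular top | 4751.66 | 55.00 | 83.34 | 261341.24 | 396016.20
triangular fin | 1575.00 | 133.33 | 15.00 | 210000.00 | 23625.00
hole | -615.75 | 24.00 | 37.00 | -14778.05 | -22782.83
Σ | 12310.91 |  |  | 819563.19 | 594858.37
x̄ = 819563.19 / 12310.91 = 66.57 in
ȳ = 594858.37 / 12310.91 = 48.32 in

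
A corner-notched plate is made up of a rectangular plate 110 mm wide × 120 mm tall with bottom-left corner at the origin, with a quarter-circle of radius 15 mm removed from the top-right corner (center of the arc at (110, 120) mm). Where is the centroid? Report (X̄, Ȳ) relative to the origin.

X̄ = 54.34 mm, Ȳ = 59.27 mm

plate: A = 110 × 120 = 13200.00, centroid at (55.00, 60.00).
removed quarter-circle: A = −¼π·15² = -176.71, centroid at (103.63, 113.63).
ΣA = 13023.29 mm², ΣAX̄ = 707686.40 mm³, ΣAȲ = 771919.25 mm³.
X̄ = 707686.40/13023.29 = 54.34 mm; Ȳ = 771919.25/13023.29 = 59.27 mm.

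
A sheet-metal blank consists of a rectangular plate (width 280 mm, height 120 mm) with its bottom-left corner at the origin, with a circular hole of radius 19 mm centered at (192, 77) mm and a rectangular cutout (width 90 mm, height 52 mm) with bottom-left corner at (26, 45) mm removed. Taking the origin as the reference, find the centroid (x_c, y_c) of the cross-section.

x_c = 149.50 mm, y_c = 57.45 mm

plate: A = 280 × 120 = 33600.00, centroid at (140.00, 60.00).
hole 1: A = −π·19² = -1134.11, centroid at (192.00, 77.00).
hole 2: A = −(90 × 52) = -4680.00, centroid at (71.00, 71.00).
ΣA = 27785.89 mm², ΣAx_c = 4153969.93 mm³, ΣAy_c = 1596393.15 mm³.
x_c = 4153969.93/27785.89 = 149.50 mm; y_c = 1596393.15/27785.89 = 57.45 mm.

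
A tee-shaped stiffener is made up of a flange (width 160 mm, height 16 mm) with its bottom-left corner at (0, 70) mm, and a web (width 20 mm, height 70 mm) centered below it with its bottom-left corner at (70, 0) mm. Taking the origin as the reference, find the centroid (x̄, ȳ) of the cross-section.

x̄ = 80.00 mm, ȳ = 62.80 mm

web: A = 20 × 70 = 1400.00, centroid at (80.00, 35.00).
flange: A = 160 × 16 = 2560.00, centroid at (80.00, 78.00).
ΣA = 3960.00 mm², ΣAx̄ = 316800.00 mm³, ΣAȳ = 248680.00 mm³.
x̄ = 316800.00/3960.00 = 80.00 mm; ȳ = 248680.00/3960.00 = 62.80 mm.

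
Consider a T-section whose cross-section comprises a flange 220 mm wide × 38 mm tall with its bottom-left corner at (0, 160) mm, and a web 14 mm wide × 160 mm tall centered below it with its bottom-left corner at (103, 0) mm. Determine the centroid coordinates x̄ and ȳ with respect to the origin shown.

web: A = 14 × 160 = 2240.00, centroid at (110.00, 80.00).
flange: A = 220 × 38 = 8360.00, centroid at (110.00, 179.00).
ΣA = 10600.00 mm², ΣAx̄ = 1166000.00 mm³, ΣAȳ = 1675640.00 mm³.
x̄ = 1166000.00/10600.00 = 110.00 mm; ȳ = 1675640.00/10600.00 = 158.08 mm.

x̄ = 110.00 mm, ȳ = 158.08 mm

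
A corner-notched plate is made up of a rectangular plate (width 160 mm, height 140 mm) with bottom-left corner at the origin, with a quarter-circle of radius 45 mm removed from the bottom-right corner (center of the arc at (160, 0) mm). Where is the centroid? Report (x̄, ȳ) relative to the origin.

Part | A | x̄ᵢ | ȳᵢ | A·x̄ᵢ | A·ȳᵢ
plate | 22400.00 | 80.00 | 70.00 | 1792000.00 | 1568000.00
removed quarter-circle | -1590.43 | 140.90 | 19.10 | -224094.00 | -30375.00
Σ | 20809.57 |  |  | 1567906.00 | 1537625.00
x̄ = 1567906.00 / 20809.57 = 75.35 mm
ȳ = 1537625.00 / 20809.57 = 73.89 mm

x̄ = 75.35 mm, ȳ = 73.89 mm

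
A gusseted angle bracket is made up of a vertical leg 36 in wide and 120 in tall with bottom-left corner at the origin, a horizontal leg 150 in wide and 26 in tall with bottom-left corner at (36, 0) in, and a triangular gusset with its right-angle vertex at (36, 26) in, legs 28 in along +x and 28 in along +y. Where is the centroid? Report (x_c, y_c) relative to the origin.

x_c = 61.36 in, y_c = 37.59 in

vertical leg: A = 36 × 120 = 4320.00, centroid at (18.00, 60.00).
horizontal leg: A = 150 × 26 = 3900.00, centroid at (111.00, 13.00).
gusset: A = ½·28·28 = 392.00, centroid at (45.33, 35.33).
ΣA = 8612.00 in², ΣAx_c = 528430.67 in³, ΣAy_c = 323750.67 in³.
x_c = 528430.67/8612.00 = 61.36 in; y_c = 323750.67/8612.00 = 37.59 in.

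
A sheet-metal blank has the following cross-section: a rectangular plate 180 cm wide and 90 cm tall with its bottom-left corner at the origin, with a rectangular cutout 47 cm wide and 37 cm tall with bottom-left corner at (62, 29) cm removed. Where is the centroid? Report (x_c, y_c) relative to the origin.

x_c = 90.54 cm, y_c = 44.70 cm

plate: A = 180 × 90 = 16200.00, centroid at (90.00, 45.00).
hole: A = −(47 × 37) = -1739.00, centroid at (85.50, 47.50).
ΣA = 14461.00 cm², ΣAx_c = 1309315.50 cm³, ΣAy_c = 646397.50 cm³.
x_c = 1309315.50/14461.00 = 90.54 cm; y_c = 646397.50/14461.00 = 44.70 cm.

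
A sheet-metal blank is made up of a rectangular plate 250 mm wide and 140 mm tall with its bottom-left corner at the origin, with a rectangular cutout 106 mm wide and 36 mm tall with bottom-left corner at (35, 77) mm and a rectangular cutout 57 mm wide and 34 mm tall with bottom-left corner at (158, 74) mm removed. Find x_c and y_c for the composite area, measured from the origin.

x_c = 125.75 mm, y_c = 65.35 mm

Part | A | x̄ᵢ | ȳᵢ | A·x̄ᵢ | A·ȳᵢ
plate | 35000.00 | 125.00 | 70.00 | 4375000.00 | 2450000.00
hole 1 | -3816.00 | 88.00 | 95.00 | -335808.00 | -362520.00
hole 2 | -1938.00 | 186.50 | 91.00 | -361437.00 | -176358.00
Σ | 29246.00 |  |  | 3677755.00 | 1911122.00
x_c = 3677755.00 / 29246.00 = 125.75 mm
y_c = 1911122.00 / 29246.00 = 65.35 mm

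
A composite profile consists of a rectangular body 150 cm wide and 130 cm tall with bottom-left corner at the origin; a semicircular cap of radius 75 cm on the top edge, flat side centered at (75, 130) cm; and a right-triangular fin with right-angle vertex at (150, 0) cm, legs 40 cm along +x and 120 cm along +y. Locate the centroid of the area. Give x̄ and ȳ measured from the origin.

rectangular body: A = 150 × 130 = 19500.00, centroid at (75.00, 65.00).
semicircular top: A = ½π·75² = 8835.73, centroid at (75.00, 161.83).
triangular fin: A = ½·40·120 = 2400.00, centroid at (163.33, 40.00).
ΣA = 30735.73 cm², ΣAx̄ = 2517179.70 cm³, ΣAȳ = 2793394.81 cm³.
x̄ = 2517179.70/30735.73 = 81.90 cm; ȳ = 2793394.81/30735.73 = 90.88 cm.

x̄ = 81.90 cm, ȳ = 90.88 cm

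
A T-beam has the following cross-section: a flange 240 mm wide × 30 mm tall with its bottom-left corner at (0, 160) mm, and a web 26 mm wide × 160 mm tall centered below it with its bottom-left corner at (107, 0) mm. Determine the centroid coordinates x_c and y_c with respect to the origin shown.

Part | A | x̄ᵢ | ȳᵢ | A·x̄ᵢ | A·ȳᵢ
web | 4160.00 | 120.00 | 80.00 | 499200.00 | 332800.00
flange | 7200.00 | 120.00 | 175.00 | 864000.00 | 1260000.00
Σ | 11360.00 |  |  | 1363200.00 | 1592800.00
x_c = 1363200.00 / 11360.00 = 120.00 mm
y_c = 1592800.00 / 11360.00 = 140.21 mm

x_c = 120.00 mm, y_c = 140.21 mm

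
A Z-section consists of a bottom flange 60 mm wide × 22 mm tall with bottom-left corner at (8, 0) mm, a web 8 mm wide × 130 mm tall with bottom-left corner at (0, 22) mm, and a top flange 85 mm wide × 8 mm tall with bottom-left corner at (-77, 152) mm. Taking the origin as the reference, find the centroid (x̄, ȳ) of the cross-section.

x̄ = 10.15 mm, ȳ = 69.43 mm

bottom flange: A = 60 × 22 = 1320.00, centroid at (38.00, 11.00).
web: A = 8 × 130 = 1040.00, centroid at (4.00, 87.00).
top flange: A = 85 × 8 = 680.00, centroid at (-34.50, 156.00).
ΣA = 3040.00 mm²
ΣAx̄ = (1320.00)(38.00) + (1040.00)(4.00) + (680.00)(-34.50) = 30860.00 mm³
ΣAȳ = (1320.00)(11.00) + (1040.00)(87.00) + (680.00)(156.00) = 211080.00 mm³
x̄ = 30860.00 / 3040.00 = 10.15 mm
ȳ = 211080.00 / 3040.00 = 69.43 mm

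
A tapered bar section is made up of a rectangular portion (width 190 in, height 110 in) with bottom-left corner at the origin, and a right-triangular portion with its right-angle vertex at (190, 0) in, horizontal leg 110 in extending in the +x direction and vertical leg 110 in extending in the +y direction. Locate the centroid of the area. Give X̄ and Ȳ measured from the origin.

X̄ = 124.56 in, Ȳ = 50.88 in

rectangular portion: A = 190 × 110 = 20900.00, centroid at (95.00, 55.00).
triangular portion: A = ½·110·110 = 6050.00, centroid at (226.67, 36.67).
ΣA = 26950.00 in²
ΣAX̄ = (20900.00)(95.00) + (6050.00)(226.67) = 3356833.33 in³
ΣAȲ = (20900.00)(55.00) + (6050.00)(36.67) = 1371333.33 in³
X̄ = 3356833.33 / 26950.00 = 124.56 in
Ȳ = 1371333.33 / 26950.00 = 50.88 in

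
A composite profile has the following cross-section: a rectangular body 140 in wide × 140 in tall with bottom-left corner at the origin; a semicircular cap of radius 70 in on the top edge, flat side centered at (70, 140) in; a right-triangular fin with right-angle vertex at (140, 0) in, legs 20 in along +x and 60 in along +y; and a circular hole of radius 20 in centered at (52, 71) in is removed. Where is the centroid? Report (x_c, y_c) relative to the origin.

x_c = 72.58 in, y_c = 97.63 in

rectangular body: A = 140 × 140 = 19600.00, centroid at (70.00, 70.00).
semicircular top: A = ½π·70² = 7696.90, centroid at (70.00, 169.71).
triangular fin: A = ½·20·60 = 600.00, centroid at (146.67, 20.00).
hole: A = −π·20² = -1256.64, centroid at (52.00, 71.00).
ΣA = 26640.26 in², ΣAx_c = 1933438.01 in³, ΣAy_c = 2601011.72 in³.
x_c = 1933438.01/26640.26 = 72.58 in; y_c = 2601011.72/26640.26 = 97.63 in.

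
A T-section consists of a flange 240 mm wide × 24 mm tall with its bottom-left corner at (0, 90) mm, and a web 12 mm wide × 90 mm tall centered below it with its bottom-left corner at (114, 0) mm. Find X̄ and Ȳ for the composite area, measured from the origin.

X̄ = 120.00 mm, Ȳ = 93.00 mm

web: A = 12 × 90 = 1080.00, centroid at (120.00, 45.00).
flange: A = 240 × 24 = 5760.00, centroid at (120.00, 102.00).
ΣA = 6840.00 mm², ΣAX̄ = 820800.00 mm³, ΣAȲ = 636120.00 mm³.
X̄ = 820800.00/6840.00 = 120.00 mm; Ȳ = 636120.00/6840.00 = 93.00 mm.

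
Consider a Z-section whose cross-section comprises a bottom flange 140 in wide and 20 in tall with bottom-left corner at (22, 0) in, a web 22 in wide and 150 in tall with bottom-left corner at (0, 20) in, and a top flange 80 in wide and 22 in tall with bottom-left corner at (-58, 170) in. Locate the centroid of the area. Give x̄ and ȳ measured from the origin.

x̄ = 33.36 in, ȳ = 83.98 in

bottom flange: A = 140 × 20 = 2800.00, centroid at (92.00, 10.00).
web: A = 22 × 150 = 3300.00, centroid at (11.00, 95.00).
top flange: A = 80 × 22 = 1760.00, centroid at (-18.00, 181.00).
ΣA = 7860.00 in², ΣAx̄ = 262220.00 in³, ΣAȳ = 660060.00 in³.
x̄ = 262220.00/7860.00 = 33.36 in; ȳ = 660060.00/7860.00 = 83.98 in.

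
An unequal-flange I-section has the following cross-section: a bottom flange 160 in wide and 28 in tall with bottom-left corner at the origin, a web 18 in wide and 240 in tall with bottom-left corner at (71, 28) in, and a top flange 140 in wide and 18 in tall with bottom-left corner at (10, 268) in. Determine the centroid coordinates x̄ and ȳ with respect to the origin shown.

x̄ = 80.00 in, ȳ = 123.69 in

bottom flange: A = 160 × 28 = 4480.00, centroid at (80.00, 14.00).
web: A = 18 × 240 = 4320.00, centroid at (80.00, 148.00).
top flange: A = 140 × 18 = 2520.00, centroid at (80.00, 277.00).
ΣA = 11320.00 in²
ΣAx̄ = (4480.00)(80.00) + (4320.00)(80.00) + (2520.00)(80.00) = 905600.00 in³
ΣAȳ = (4480.00)(14.00) + (4320.00)(148.00) + (2520.00)(277.00) = 1400120.00 in³
x̄ = 905600.00 / 11320.00 = 80.00 in
ȳ = 1400120.00 / 11320.00 = 123.69 in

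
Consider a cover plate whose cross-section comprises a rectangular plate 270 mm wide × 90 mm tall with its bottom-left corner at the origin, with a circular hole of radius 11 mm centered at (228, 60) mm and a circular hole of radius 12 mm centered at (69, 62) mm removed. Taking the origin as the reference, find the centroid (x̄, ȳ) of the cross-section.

x̄ = 134.77 mm, ȳ = 44.43 mm

plate: A = 270 × 90 = 24300.00, centroid at (135.00, 45.00).
hole 1: A = −π·11² = -380.13, centroid at (228.00, 60.00).
hole 2: A = −π·12² = -452.39, centroid at (69.00, 62.00).
ΣA = 23467.48 mm²
ΣAx̄ = (24300.00)(135.00) + (-380.13)(228.00) + (-452.39)(69.00) = 3162614.88 mm³
ΣAȳ = (24300.00)(45.00) + (-380.13)(60.00) + (-452.39)(62.00) = 1042643.90 mm³
x̄ = 3162614.88 / 23467.48 = 134.77 mm
ȳ = 1042643.90 / 23467.48 = 44.43 mm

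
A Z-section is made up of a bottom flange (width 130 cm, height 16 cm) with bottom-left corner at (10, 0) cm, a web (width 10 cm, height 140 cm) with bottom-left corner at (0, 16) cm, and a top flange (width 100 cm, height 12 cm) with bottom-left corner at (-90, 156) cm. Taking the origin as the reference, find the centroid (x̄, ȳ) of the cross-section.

bottom flange: A = 130 × 16 = 2080.00, centroid at (75.00, 8.00).
web: A = 10 × 140 = 1400.00, centroid at (5.00, 86.00).
top flange: A = 100 × 12 = 1200.00, centroid at (-40.00, 162.00).
ΣA = 4680.00 cm², ΣAx̄ = 115000.00 cm³, ΣAȳ = 331440.00 cm³.
x̄ = 115000.00/4680.00 = 24.57 cm; ȳ = 331440.00/4680.00 = 70.82 cm.

x̄ = 24.57 cm, ȳ = 70.82 cm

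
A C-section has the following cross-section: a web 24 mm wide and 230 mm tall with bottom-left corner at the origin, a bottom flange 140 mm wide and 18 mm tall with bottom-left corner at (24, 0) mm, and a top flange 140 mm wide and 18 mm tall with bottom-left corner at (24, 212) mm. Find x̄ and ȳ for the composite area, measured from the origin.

x̄ = 51.14 mm, ȳ = 115.00 mm

web: A = 24 × 230 = 5520.00, centroid at (12.00, 115.00).
bottom flange: A = 140 × 18 = 2520.00, centroid at (94.00, 9.00).
top flange: A = 140 × 18 = 2520.00, centroid at (94.00, 221.00).
ΣA = 10560.00 mm²
ΣAx̄ = (5520.00)(12.00) + (2520.00)(94.00) + (2520.00)(94.00) = 540000.00 mm³
ΣAȳ = (5520.00)(115.00) + (2520.00)(9.00) + (2520.00)(221.00) = 1214400.00 mm³
x̄ = 540000.00 / 10560.00 = 51.14 mm
ȳ = 1214400.00 / 10560.00 = 115.00 mm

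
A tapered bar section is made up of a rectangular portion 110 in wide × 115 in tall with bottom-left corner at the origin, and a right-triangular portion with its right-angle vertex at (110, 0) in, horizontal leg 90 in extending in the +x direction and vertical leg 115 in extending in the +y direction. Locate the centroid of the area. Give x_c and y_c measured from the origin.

rectangular portion: A = 110 × 115 = 12650.00, centroid at (55.00, 57.50).
triangular portion: A = ½·90·115 = 5175.00, centroid at (140.00, 38.33).
ΣA = 17825.00 in²
ΣAx_c = (12650.00)(55.00) + (5175.00)(140.00) = 1420250.00 in³
ΣAy_c = (12650.00)(57.50) + (5175.00)(38.33) = 925750.00 in³
x_c = 1420250.00 / 17825.00 = 79.68 in
y_c = 925750.00 / 17825.00 = 51.94 in

x_c = 79.68 in, y_c = 51.94 in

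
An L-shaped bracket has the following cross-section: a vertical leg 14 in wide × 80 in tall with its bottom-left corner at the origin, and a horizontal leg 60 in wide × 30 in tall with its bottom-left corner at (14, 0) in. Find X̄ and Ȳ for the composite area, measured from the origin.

X̄ = 29.81 in, Ȳ = 24.59 in

vertical leg: A = 14 × 80 = 1120.00, centroid at (7.00, 40.00).
horizontal leg: A = 60 × 30 = 1800.00, centroid at (44.00, 15.00).
ΣA = 2920.00 in², ΣAX̄ = 87040.00 in³, ΣAȲ = 71800.00 in³.
X̄ = 87040.00/2920.00 = 29.81 in; Ȳ = 71800.00/2920.00 = 24.59 in.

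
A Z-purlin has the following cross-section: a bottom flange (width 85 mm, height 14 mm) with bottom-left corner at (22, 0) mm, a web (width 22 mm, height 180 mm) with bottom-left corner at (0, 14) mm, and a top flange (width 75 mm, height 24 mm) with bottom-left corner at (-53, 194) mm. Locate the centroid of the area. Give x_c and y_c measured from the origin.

bottom flange: A = 85 × 14 = 1190.00, centroid at (64.50, 7.00).
web: A = 22 × 180 = 3960.00, centroid at (11.00, 104.00).
top flange: A = 75 × 24 = 1800.00, centroid at (-15.50, 206.00).
ΣA = 6950.00 mm², ΣAx_c = 92415.00 mm³, ΣAy_c = 790970.00 mm³.
x_c = 92415.00/6950.00 = 13.30 mm; y_c = 790970.00/6950.00 = 113.81 mm.

x_c = 13.30 mm, y_c = 113.81 mm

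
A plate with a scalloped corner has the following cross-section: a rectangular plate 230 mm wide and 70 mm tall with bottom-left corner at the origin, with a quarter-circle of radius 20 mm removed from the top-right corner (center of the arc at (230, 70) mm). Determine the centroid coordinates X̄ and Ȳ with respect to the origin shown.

X̄ = 112.88 mm, Ȳ = 34.47 mm

Part | A | x̄ᵢ | ȳᵢ | A·x̄ᵢ | A·ȳᵢ
plate | 16100.00 | 115.00 | 35.00 | 1851500.00 | 563500.00
removed quarter-circle | -314.16 | 221.51 | 61.51 | -69589.96 | -19324.48
Σ | 15785.84 |  |  | 1781910.04 | 544175.52
X̄ = 1781910.04 / 15785.84 = 112.88 mm
Ȳ = 544175.52 / 15785.84 = 34.47 mm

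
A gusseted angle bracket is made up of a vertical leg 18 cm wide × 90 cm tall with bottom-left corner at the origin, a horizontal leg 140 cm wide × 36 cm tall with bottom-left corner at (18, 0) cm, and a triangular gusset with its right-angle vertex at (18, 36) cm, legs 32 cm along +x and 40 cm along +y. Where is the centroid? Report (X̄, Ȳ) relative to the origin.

X̄ = 65.27 cm, Ȳ = 26.74 cm

vertical leg: A = 18 × 90 = 1620.00, centroid at (9.00, 45.00).
horizontal leg: A = 140 × 36 = 5040.00, centroid at (88.00, 18.00).
gusset: A = ½·32·40 = 640.00, centroid at (28.67, 49.33).
ΣA = 7300.00 cm²
ΣAX̄ = (1620.00)(9.00) + (5040.00)(88.00) + (640.00)(28.67) = 476446.67 cm³
ΣAȲ = (1620.00)(45.00) + (5040.00)(18.00) + (640.00)(49.33) = 195193.33 cm³
X̄ = 476446.67 / 7300.00 = 65.27 cm
Ȳ = 195193.33 / 7300.00 = 26.74 cm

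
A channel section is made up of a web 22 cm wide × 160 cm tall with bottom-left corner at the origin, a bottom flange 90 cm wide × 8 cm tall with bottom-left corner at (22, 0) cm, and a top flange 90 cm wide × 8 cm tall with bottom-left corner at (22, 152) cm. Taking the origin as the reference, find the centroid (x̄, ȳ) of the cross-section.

x̄ = 27.26 cm, ȳ = 80.00 cm

web: A = 22 × 160 = 3520.00, centroid at (11.00, 80.00).
bottom flange: A = 90 × 8 = 720.00, centroid at (67.00, 4.00).
top flange: A = 90 × 8 = 720.00, centroid at (67.00, 156.00).
ΣA = 4960.00 cm², ΣAx̄ = 135200.00 cm³, ΣAȳ = 396800.00 cm³.
x̄ = 135200.00/4960.00 = 27.26 cm; ȳ = 396800.00/4960.00 = 80.00 cm.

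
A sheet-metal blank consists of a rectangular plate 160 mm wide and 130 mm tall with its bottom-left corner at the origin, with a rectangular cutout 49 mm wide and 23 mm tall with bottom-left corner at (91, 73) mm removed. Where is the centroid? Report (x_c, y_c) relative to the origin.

plate: A = 160 × 130 = 20800.00, centroid at (80.00, 65.00).
hole: A = −(49 × 23) = -1127.00, centroid at (115.50, 84.50).
ΣA = 19673.00 mm², ΣAx_c = 1533831.50 mm³, ΣAy_c = 1256768.50 mm³.
x_c = 1533831.50/19673.00 = 77.97 mm; y_c = 1256768.50/19673.00 = 63.88 mm.

x_c = 77.97 mm, y_c = 63.88 mm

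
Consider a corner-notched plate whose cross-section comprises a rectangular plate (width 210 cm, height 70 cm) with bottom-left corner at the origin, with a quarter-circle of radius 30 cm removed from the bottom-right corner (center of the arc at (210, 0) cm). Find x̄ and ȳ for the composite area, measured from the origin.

plate: A = 210 × 70 = 14700.00, centroid at (105.00, 35.00).
removed quarter-circle: A = −¼π·30² = -706.86, centroid at (197.27, 12.73).
ΣA = 13993.14 cm²
ΣAx̄ = (14700.00)(105.00) + (-706.86)(197.27) = 1404059.75 cm³
ΣAȳ = (14700.00)(35.00) + (-706.86)(12.73) = 505500.00 cm³
x̄ = 1404059.75 / 13993.14 = 100.34 cm
ȳ = 505500.00 / 13993.14 = 36.12 cm

x̄ = 100.34 cm, ȳ = 36.12 cm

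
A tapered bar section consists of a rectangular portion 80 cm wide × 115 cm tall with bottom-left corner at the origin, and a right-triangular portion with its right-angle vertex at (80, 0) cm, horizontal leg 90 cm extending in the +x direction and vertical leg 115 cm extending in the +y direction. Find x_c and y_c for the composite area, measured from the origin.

x_c = 65.20 cm, y_c = 50.60 cm

rectangular portion: A = 80 × 115 = 9200.00, centroid at (40.00, 57.50).
triangular portion: A = ½·90·115 = 5175.00, centroid at (110.00, 38.33).
ΣA = 14375.00 cm², ΣAx_c = 937250.00 cm³, ΣAy_c = 727375.00 cm³.
x_c = 937250.00/14375.00 = 65.20 cm; y_c = 727375.00/14375.00 = 50.60 cm.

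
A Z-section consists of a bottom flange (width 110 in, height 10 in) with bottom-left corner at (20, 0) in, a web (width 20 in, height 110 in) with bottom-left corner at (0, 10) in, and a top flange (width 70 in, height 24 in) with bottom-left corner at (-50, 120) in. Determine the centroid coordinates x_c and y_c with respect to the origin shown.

x_c = 15.92 in, y_c = 74.35 in

bottom flange: A = 110 × 10 = 1100.00, centroid at (75.00, 5.00).
web: A = 20 × 110 = 2200.00, centroid at (10.00, 65.00).
top flange: A = 70 × 24 = 1680.00, centroid at (-15.00, 132.00).
ΣA = 4980.00 in², ΣAx_c = 79300.00 in³, ΣAy_c = 370260.00 in³.
x_c = 79300.00/4980.00 = 15.92 in; y_c = 370260.00/4980.00 = 74.35 in.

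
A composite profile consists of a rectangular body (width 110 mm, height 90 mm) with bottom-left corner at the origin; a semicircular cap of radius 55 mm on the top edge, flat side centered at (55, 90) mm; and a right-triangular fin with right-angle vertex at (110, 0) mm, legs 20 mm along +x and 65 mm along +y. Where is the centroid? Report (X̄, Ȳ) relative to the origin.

X̄ = 57.62 mm, Ȳ = 65.23 mm

rectangular body: A = 110 × 90 = 9900.00, centroid at (55.00, 45.00).
semicircular top: A = ½π·55² = 4751.66, centroid at (55.00, 113.34).
triangular fin: A = ½·20·65 = 650.00, centroid at (116.67, 21.67).
ΣA = 15301.66 mm²
ΣAX̄ = (9900.00)(55.00) + (4751.66)(55.00) + (650.00)(116.67) = 881674.57 mm³
ΣAȲ = (9900.00)(45.00) + (4751.66)(113.34) + (650.00)(21.67) = 998149.30 mm³
X̄ = 881674.57 / 15301.66 = 57.62 mm
Ȳ = 998149.30 / 15301.66 = 65.23 mm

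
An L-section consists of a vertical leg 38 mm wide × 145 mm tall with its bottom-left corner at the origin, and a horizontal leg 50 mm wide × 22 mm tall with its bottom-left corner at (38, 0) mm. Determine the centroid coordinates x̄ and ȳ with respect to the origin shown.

x̄ = 26.32 mm, ȳ = 62.27 mm

vertical leg: A = 38 × 145 = 5510.00, centroid at (19.00, 72.50).
horizontal leg: A = 50 × 22 = 1100.00, centroid at (63.00, 11.00).
ΣA = 6610.00 mm²
ΣAx̄ = (5510.00)(19.00) + (1100.00)(63.00) = 173990.00 mm³
ΣAȳ = (5510.00)(72.50) + (1100.00)(11.00) = 411575.00 mm³
x̄ = 173990.00 / 6610.00 = 26.32 mm
ȳ = 411575.00 / 6610.00 = 62.27 mm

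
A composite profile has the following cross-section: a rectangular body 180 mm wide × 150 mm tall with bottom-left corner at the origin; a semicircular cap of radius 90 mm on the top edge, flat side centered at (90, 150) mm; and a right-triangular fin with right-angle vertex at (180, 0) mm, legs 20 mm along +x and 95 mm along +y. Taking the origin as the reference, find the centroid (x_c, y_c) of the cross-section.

x_c = 92.26 mm, y_c = 109.40 mm

rectangular body: A = 180 × 150 = 27000.00, centroid at (90.00, 75.00).
semicircular top: A = ½π·90² = 12723.45, centroid at (90.00, 188.20).
triangular fin: A = ½·20·95 = 950.00, centroid at (186.67, 31.67).
ΣA = 40673.45 mm²
ΣAx_c = (27000.00)(90.00) + (12723.45)(90.00) + (950.00)(186.67) = 3752443.86 mm³
ΣAy_c = (27000.00)(75.00) + (12723.45)(188.20) + (950.00)(31.67) = 4449600.87 mm³
x_c = 3752443.86 / 40673.45 = 92.26 mm
y_c = 4449600.87 / 40673.45 = 109.40 mm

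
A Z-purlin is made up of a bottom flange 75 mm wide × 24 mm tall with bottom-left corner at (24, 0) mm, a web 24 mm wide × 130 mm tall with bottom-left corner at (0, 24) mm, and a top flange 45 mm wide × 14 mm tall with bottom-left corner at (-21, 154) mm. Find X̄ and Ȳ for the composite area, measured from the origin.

bottom flange: A = 75 × 24 = 1800.00, centroid at (61.50, 12.00).
web: A = 24 × 130 = 3120.00, centroid at (12.00, 89.00).
top flange: A = 45 × 14 = 630.00, centroid at (1.50, 161.00).
ΣA = 5550.00 mm²
ΣAX̄ = (1800.00)(61.50) + (3120.00)(12.00) + (630.00)(1.50) = 149085.00 mm³
ΣAȲ = (1800.00)(12.00) + (3120.00)(89.00) + (630.00)(161.00) = 400710.00 mm³
X̄ = 149085.00 / 5550.00 = 26.86 mm
Ȳ = 400710.00 / 5550.00 = 72.20 mm

X̄ = 26.86 mm, Ȳ = 72.20 mm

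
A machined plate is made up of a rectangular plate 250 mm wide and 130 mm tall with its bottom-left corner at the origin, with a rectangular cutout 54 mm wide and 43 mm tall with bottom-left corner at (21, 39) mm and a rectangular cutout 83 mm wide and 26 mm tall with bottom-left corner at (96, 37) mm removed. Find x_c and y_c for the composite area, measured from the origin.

plate: A = 250 × 130 = 32500.00, centroid at (125.00, 65.00).
hole 1: A = −(54 × 43) = -2322.00, centroid at (48.00, 60.50).
hole 2: A = −(83 × 26) = -2158.00, centroid at (137.50, 50.00).
ΣA = 28020.00 mm², ΣAx_c = 3654319.00 mm³, ΣAy_c = 1864119.00 mm³.
x_c = 3654319.00/28020.00 = 130.42 mm; y_c = 1864119.00/28020.00 = 66.53 mm.

x_c = 130.42 mm, y_c = 66.53 mm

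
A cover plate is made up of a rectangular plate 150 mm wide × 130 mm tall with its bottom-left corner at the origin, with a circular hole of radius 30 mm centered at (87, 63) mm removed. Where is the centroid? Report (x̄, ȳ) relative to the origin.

x̄ = 72.96 mm, ȳ = 65.34 mm

Part | A | x̄ᵢ | ȳᵢ | A·x̄ᵢ | A·ȳᵢ
plate | 19500.00 | 75.00 | 65.00 | 1462500.00 | 1267500.00
hole | -2827.43 | 87.00 | 63.00 | -245986.70 | -178128.30
Σ | 16672.57 |  |  | 1216513.30 | 1089371.70
x̄ = 1216513.30 / 16672.57 = 72.96 mm
ȳ = 1089371.70 / 16672.57 = 65.34 mm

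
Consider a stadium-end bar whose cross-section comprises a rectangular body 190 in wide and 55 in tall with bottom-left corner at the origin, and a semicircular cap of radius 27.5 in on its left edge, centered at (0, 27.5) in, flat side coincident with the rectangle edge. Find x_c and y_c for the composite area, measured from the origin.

Part | A | x̄ᵢ | ȳᵢ | A·x̄ᵢ | A·ȳᵢ
rectangular body | 10450.00 | 95.00 | 27.50 | 992750.00 | 287375.00
semicircular end | 1187.91 | -11.67 | 27.50 | -13864.58 | 32667.65
Σ | 11637.91 |  |  | 978885.42 | 320042.65
x_c = 978885.42 / 11637.91 = 84.11 in
y_c = 320042.65 / 11637.91 = 27.50 in

x_c = 84.11 in, y_c = 27.50 in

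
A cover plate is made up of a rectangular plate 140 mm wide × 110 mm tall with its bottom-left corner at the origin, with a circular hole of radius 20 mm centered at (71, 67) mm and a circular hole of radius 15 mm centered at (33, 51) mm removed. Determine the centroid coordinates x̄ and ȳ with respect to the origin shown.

Part | A | x̄ᵢ | ȳᵢ | A·x̄ᵢ | A·ȳᵢ
plate | 15400.00 | 70.00 | 55.00 | 1078000.00 | 847000.00
hole 1 | -1256.64 | 71.00 | 67.00 | -89221.23 | -84194.68
hole 2 | -706.86 | 33.00 | 51.00 | -23326.33 | -36049.78
Σ | 13436.50 |  |  | 965452.44 | 726755.54
x̄ = 965452.44 / 13436.50 = 71.85 mm
ȳ = 726755.54 / 13436.50 = 54.09 mm

x̄ = 71.85 mm, ȳ = 54.09 mm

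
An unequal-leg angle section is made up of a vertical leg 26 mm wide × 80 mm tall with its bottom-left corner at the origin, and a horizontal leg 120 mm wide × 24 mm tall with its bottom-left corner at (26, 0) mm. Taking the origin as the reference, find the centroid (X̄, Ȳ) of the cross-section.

vertical leg: A = 26 × 80 = 2080.00, centroid at (13.00, 40.00).
horizontal leg: A = 120 × 24 = 2880.00, centroid at (86.00, 12.00).
ΣA = 4960.00 mm²
ΣAX̄ = (2080.00)(13.00) + (2880.00)(86.00) = 274720.00 mm³
ΣAȲ = (2080.00)(40.00) + (2880.00)(12.00) = 117760.00 mm³
X̄ = 274720.00 / 4960.00 = 55.39 mm
Ȳ = 117760.00 / 4960.00 = 23.74 mm

X̄ = 55.39 mm, Ȳ = 23.74 mm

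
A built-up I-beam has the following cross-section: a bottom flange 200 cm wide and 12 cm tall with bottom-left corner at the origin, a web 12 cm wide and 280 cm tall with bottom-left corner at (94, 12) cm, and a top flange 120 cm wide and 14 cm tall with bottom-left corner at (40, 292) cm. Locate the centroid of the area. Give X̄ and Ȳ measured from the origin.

Part | A | x̄ᵢ | ȳᵢ | A·x̄ᵢ | A·ȳᵢ
bottom flange | 2400.00 | 100.00 | 6.00 | 240000.00 | 14400.00
web | 3360.00 | 100.00 | 152.00 | 336000.00 | 510720.00
top flange | 1680.00 | 100.00 | 299.00 | 168000.00 | 502320.00
Σ | 7440.00 |  |  | 744000.00 | 1027440.00
X̄ = 744000.00 / 7440.00 = 100.00 cm
Ȳ = 1027440.00 / 7440.00 = 138.10 cm

X̄ = 100.00 cm, Ȳ = 138.10 cm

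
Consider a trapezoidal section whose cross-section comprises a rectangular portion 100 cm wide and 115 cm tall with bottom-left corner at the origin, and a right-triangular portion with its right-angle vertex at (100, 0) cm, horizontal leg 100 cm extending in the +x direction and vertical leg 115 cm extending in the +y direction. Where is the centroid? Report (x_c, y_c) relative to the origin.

x_c = 77.78 cm, y_c = 51.11 cm

rectangular portion: A = 100 × 115 = 11500.00, centroid at (50.00, 57.50).
triangular portion: A = ½·100·115 = 5750.00, centroid at (133.33, 38.33).
ΣA = 17250.00 cm²
ΣAx_c = (11500.00)(50.00) + (5750.00)(133.33) = 1341666.67 cm³
ΣAy_c = (11500.00)(57.50) + (5750.00)(38.33) = 881666.67 cm³
x_c = 1341666.67 / 17250.00 = 77.78 cm
y_c = 881666.67 / 17250.00 = 51.11 cm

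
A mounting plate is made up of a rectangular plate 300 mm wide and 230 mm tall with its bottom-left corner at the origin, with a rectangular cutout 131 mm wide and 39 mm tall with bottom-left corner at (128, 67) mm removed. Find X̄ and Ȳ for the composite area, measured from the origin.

X̄ = 146.52 mm, Ȳ = 117.28 mm

Part | A | x̄ᵢ | ȳᵢ | A·x̄ᵢ | A·ȳᵢ
plate | 69000.00 | 150.00 | 115.00 | 10350000.00 | 7935000.00
hole | -5109.00 | 193.50 | 86.50 | -988591.50 | -441928.50
Σ | 63891.00 |  |  | 9361408.50 | 7493071.50
X̄ = 9361408.50 / 63891.00 = 146.52 mm
Ȳ = 7493071.50 / 63891.00 = 117.28 mm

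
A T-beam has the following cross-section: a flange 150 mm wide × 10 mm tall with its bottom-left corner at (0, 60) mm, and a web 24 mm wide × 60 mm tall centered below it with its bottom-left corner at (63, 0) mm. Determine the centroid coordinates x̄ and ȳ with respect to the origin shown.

x̄ = 75.00 mm, ȳ = 47.86 mm

web: A = 24 × 60 = 1440.00, centroid at (75.00, 30.00).
flange: A = 150 × 10 = 1500.00, centroid at (75.00, 65.00).
ΣA = 2940.00 mm²
ΣAx̄ = (1440.00)(75.00) + (1500.00)(75.00) = 220500.00 mm³
ΣAȳ = (1440.00)(30.00) + (1500.00)(65.00) = 140700.00 mm³
x̄ = 220500.00 / 2940.00 = 75.00 mm
ȳ = 140700.00 / 2940.00 = 47.86 mm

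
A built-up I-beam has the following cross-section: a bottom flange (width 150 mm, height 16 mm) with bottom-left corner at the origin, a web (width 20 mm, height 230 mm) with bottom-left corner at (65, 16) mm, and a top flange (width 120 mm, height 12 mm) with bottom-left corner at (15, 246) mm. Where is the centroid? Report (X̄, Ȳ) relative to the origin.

X̄ = 75.00 mm, Ȳ = 116.67 mm

Part | A | x̄ᵢ | ȳᵢ | A·x̄ᵢ | A·ȳᵢ
bottom flange | 2400.00 | 75.00 | 8.00 | 180000.00 | 19200.00
web | 4600.00 | 75.00 | 131.00 | 345000.00 | 602600.00
top flange | 1440.00 | 75.00 | 252.00 | 108000.00 | 362880.00
Σ | 8440.00 |  |  | 633000.00 | 984680.00
X̄ = 633000.00 / 8440.00 = 75.00 mm
Ȳ = 984680.00 / 8440.00 = 116.67 mm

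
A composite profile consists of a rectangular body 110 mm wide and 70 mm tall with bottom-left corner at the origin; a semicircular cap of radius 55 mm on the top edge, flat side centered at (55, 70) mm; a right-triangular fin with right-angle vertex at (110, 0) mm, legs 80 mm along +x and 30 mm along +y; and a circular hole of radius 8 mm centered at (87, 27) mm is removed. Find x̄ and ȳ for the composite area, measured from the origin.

rectangular body: A = 110 × 70 = 7700.00, centroid at (55.00, 35.00).
semicircular top: A = ½π·55² = 4751.66, centroid at (55.00, 93.34).
triangular fin: A = ½·80·30 = 1200.00, centroid at (136.67, 10.00).
hole: A = −π·8² = -201.06, centroid at (87.00, 27.00).
ΣA = 13450.60 mm², ΣAx̄ = 831348.85 mm³, ΣAȳ = 719604.12 mm³.
x̄ = 831348.85/13450.60 = 61.81 mm; ȳ = 719604.12/13450.60 = 53.50 mm.

x̄ = 61.81 mm, ȳ = 53.50 mm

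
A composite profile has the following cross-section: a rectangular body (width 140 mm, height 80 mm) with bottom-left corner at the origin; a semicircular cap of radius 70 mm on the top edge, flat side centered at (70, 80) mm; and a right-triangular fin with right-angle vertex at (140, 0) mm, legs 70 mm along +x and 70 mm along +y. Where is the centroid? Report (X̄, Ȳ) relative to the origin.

Part | A | x̄ᵢ | ȳᵢ | A·x̄ᵢ | A·ȳᵢ
rectangular body | 11200.00 | 70.00 | 40.00 | 784000.00 | 448000.00
semicircular top | 7696.90 | 70.00 | 109.71 | 538783.14 | 844418.83
triangular fin | 2450.00 | 163.33 | 23.33 | 400166.67 | 57166.67
Σ | 21346.90 |  |  | 1722949.81 | 1349585.49
X̄ = 1722949.81 / 21346.90 = 80.71 mm
Ȳ = 1349585.49 / 21346.90 = 63.22 mm

X̄ = 80.71 mm, Ȳ = 63.22 mm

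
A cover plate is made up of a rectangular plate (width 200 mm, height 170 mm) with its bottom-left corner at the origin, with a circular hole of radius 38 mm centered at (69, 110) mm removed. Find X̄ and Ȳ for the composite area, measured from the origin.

plate: A = 200 × 170 = 34000.00, centroid at (100.00, 85.00).
hole: A = −π·38² = -4536.46, centroid at (69.00, 110.00).
ΣA = 29463.54 mm², ΣAX̄ = 3086984.27 mm³, ΣAȲ = 2390989.42 mm³.
X̄ = 3086984.27/29463.54 = 104.77 mm; Ȳ = 2390989.42/29463.54 = 81.15 mm.

X̄ = 104.77 mm, Ȳ = 81.15 mm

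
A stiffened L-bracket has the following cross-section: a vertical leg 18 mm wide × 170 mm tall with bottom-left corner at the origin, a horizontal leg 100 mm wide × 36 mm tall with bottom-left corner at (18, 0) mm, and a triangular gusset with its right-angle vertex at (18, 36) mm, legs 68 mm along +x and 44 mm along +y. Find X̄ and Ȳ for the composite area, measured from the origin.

X̄ = 40.85 mm, Ȳ = 49.13 mm

vertical leg: A = 18 × 170 = 3060.00, centroid at (9.00, 85.00).
horizontal leg: A = 100 × 36 = 3600.00, centroid at (68.00, 18.00).
gusset: A = ½·68·44 = 1496.00, centroid at (40.67, 50.67).
ΣA = 8156.00 mm²
ΣAX̄ = (3060.00)(9.00) + (3600.00)(68.00) + (1496.00)(40.67) = 333177.33 mm³
ΣAȲ = (3060.00)(85.00) + (3600.00)(18.00) + (1496.00)(50.67) = 400697.33 mm³
X̄ = 333177.33 / 8156.00 = 40.85 mm
Ȳ = 400697.33 / 8156.00 = 49.13 mm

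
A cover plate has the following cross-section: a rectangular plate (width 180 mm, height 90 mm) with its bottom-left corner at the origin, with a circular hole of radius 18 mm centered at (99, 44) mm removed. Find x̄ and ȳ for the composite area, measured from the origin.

plate: A = 180 × 90 = 16200.00, centroid at (90.00, 45.00).
hole: A = −π·18² = -1017.88, centroid at (99.00, 44.00).
ΣA = 15182.12 mm², ΣAx̄ = 1357230.27 mm³, ΣAȳ = 684213.46 mm³.
x̄ = 1357230.27/15182.12 = 89.40 mm; ȳ = 684213.46/15182.12 = 45.07 mm.

x̄ = 89.40 mm, ȳ = 45.07 mm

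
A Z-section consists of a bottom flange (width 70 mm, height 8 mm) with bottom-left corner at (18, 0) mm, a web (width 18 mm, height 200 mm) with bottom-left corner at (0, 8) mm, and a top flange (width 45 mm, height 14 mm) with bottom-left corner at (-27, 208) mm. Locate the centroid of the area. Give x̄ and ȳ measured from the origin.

x̄ = 12.37 mm, ȳ = 109.91 mm

Part | A | x̄ᵢ | ȳᵢ | A·x̄ᵢ | A·ȳᵢ
bottom flange | 560.00 | 53.00 | 4.00 | 29680.00 | 2240.00
web | 3600.00 | 9.00 | 108.00 | 32400.00 | 388800.00
top flange | 630.00 | -4.50 | 215.00 | -2835.00 | 135450.00
Σ | 4790.00 |  |  | 59245.00 | 526490.00
x̄ = 59245.00 / 4790.00 = 12.37 mm
ȳ = 526490.00 / 4790.00 = 109.91 mm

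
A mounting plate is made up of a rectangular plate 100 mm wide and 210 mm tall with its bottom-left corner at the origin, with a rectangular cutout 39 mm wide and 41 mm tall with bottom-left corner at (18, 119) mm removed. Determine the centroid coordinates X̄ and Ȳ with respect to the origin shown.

plate: A = 100 × 210 = 21000.00, centroid at (50.00, 105.00).
hole: A = −(39 × 41) = -1599.00, centroid at (37.50, 139.50).
ΣA = 19401.00 mm², ΣAX̄ = 990037.50 mm³, ΣAȲ = 1981939.50 mm³.
X̄ = 990037.50/19401.00 = 51.03 mm; Ȳ = 1981939.50/19401.00 = 102.16 mm.

X̄ = 51.03 mm, Ȳ = 102.16 mm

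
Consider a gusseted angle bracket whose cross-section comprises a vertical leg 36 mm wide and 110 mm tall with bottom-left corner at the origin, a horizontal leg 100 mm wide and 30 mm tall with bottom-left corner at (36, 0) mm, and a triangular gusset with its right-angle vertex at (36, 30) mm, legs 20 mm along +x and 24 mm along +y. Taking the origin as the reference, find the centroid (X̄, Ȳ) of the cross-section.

vertical leg: A = 36 × 110 = 3960.00, centroid at (18.00, 55.00).
horizontal leg: A = 100 × 30 = 3000.00, centroid at (86.00, 15.00).
gusset: A = ½·20·24 = 240.00, centroid at (42.67, 38.00).
ΣA = 7200.00 mm²
ΣAX̄ = (3960.00)(18.00) + (3000.00)(86.00) + (240.00)(42.67) = 339520.00 mm³
ΣAȲ = (3960.00)(55.00) + (3000.00)(15.00) + (240.00)(38.00) = 271920.00 mm³
X̄ = 339520.00 / 7200.00 = 47.16 mm
Ȳ = 271920.00 / 7200.00 = 37.77 mm

X̄ = 47.16 mm, Ȳ = 37.77 mm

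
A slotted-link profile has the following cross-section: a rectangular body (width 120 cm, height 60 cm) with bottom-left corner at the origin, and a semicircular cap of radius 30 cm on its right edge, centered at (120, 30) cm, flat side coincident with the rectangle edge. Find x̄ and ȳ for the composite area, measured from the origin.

x̄ = 71.94 cm, ȳ = 30.00 cm

Part | A | x̄ᵢ | ȳᵢ | A·x̄ᵢ | A·ȳᵢ
rectangular body | 7200.00 | 60.00 | 30.00 | 432000.00 | 216000.00
semicircular end | 1413.72 | 132.73 | 30.00 | 187646.00 | 42411.50
Σ | 8613.72 |  |  | 619646.00 | 258411.50
x̄ = 619646.00 / 8613.72 = 71.94 cm
ȳ = 258411.50 / 8613.72 = 30.00 cm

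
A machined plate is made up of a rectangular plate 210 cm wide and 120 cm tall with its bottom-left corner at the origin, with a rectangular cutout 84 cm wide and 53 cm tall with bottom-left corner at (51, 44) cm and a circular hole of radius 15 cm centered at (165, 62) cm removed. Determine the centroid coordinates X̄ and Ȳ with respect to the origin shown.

X̄ = 105.55 cm, Ȳ = 57.60 cm

plate: A = 210 × 120 = 25200.00, centroid at (105.00, 60.00).
hole 1: A = −(84 × 53) = -4452.00, centroid at (93.00, 70.50).
hole 2: A = −π·15² = -706.86, centroid at (165.00, 62.00).
ΣA = 20041.14 cm²
ΣAX̄ = (25200.00)(105.00) + (-4452.00)(93.00) + (-706.86)(165.00) = 2115332.37 cm³
ΣAȲ = (25200.00)(60.00) + (-4452.00)(70.50) + (-706.86)(62.00) = 1154308.78 cm³
X̄ = 2115332.37 / 20041.14 = 105.55 cm
Ȳ = 1154308.78 / 20041.14 = 57.60 cm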